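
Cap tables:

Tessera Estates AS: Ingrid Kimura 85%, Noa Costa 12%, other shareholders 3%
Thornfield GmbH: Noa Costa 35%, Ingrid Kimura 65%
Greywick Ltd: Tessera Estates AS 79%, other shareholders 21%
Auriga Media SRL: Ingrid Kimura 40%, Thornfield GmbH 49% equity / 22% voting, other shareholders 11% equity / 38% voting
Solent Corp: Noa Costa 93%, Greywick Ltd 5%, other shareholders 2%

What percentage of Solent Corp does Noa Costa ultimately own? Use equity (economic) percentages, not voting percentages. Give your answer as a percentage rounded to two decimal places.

Noa reaches Solent along 2 paths.
Direct stake: 93% = 93%.
Via Tessera → Greywick: 12% × 79% × 5% = 0.474%.
Total: 93% + 0.474% = 93.474%.
Rounded: 93.47%.

93.47%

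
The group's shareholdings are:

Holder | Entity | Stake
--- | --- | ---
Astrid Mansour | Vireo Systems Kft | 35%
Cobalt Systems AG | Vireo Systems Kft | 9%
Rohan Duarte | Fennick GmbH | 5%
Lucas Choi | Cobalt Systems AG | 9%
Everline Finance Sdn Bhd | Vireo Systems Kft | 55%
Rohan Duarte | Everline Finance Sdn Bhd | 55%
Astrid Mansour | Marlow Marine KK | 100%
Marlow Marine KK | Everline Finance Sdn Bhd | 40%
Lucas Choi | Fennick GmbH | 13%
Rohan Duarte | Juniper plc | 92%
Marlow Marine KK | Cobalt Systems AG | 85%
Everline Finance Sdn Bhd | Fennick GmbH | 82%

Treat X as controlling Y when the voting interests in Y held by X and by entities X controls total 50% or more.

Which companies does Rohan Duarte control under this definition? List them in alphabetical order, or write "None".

Everline Finance Sdn Bhd, Fennick GmbH, Juniper plc, Vireo Systems Kft

Rohan holds 55% of Everline, so Rohan controls Everline.
Everline and Rohan together hold 82% + 5% = 87% of Fennick, so Rohan controls Fennick.
Everline holds 55% of Vireo, so Rohan controls Vireo.
Rohan holds 92% of Juniper, so Rohan controls Juniper.
No other company's threshold is met.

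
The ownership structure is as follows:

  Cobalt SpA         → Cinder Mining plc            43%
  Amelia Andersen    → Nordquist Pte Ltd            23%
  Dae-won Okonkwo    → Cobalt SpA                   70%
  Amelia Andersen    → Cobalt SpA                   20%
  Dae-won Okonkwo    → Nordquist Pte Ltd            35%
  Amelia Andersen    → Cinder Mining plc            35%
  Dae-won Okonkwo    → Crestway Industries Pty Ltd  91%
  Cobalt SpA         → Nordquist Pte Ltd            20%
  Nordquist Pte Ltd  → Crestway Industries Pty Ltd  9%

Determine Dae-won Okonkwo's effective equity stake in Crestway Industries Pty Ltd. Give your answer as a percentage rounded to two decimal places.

95.41%

Dae-won reaches Crestway along 3 paths.
Via Cobalt → Nordquist: 70% × 20% × 9% = 1.26%.
Via Nordquist: 35% × 9% = 3.15%.
Direct stake: 91% = 91%.
Total: 1.26% + 3.15% + 91% = 95.41%.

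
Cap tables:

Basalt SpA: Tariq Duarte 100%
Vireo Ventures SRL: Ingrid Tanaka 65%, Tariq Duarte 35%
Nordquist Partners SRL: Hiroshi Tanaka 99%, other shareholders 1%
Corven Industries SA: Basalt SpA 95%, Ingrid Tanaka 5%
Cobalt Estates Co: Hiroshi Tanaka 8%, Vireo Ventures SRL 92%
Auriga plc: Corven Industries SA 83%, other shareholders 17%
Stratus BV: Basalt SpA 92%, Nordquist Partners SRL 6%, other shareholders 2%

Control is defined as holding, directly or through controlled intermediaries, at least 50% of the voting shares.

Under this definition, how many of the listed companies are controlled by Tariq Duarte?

4

Tariq holds 100% of Basalt, so Tariq controls Basalt.
Basalt holds 95% of Corven, so Tariq controls Corven.
Corven holds 83% of Auriga, so Tariq controls Auriga.
Basalt holds 92% of Stratus, so Tariq controls Stratus.
No other company's threshold is met.
Tariq controls 4 companies.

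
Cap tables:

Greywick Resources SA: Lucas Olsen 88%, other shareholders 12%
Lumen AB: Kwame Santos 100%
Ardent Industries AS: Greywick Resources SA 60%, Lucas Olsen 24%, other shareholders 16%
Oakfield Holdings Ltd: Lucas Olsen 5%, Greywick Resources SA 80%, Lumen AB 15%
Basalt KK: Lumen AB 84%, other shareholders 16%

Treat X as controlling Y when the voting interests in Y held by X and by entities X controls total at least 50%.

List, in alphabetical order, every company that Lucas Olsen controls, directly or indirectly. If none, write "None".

Ardent Industries AS, Greywick Resources SA, Oakfield Holdings Ltd

Lucas holds 88% of Greywick, so Lucas controls Greywick.
Greywick and Lucas together hold 60% + 24% = 84% of Ardent, so Lucas controls Ardent.
Lucas and Greywick together hold 5% + 80% = 85% of Oakfield, so Lucas controls Oakfield.
No other company's threshold is met.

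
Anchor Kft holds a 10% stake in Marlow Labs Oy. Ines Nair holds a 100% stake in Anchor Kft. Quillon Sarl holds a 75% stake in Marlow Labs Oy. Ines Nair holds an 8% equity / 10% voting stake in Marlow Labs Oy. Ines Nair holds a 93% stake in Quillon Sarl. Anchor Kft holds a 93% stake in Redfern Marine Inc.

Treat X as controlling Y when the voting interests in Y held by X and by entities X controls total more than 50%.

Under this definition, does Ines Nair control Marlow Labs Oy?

Ines holds 93% of Quillon, so Ines controls Quillon.
Ines holds 100% of Anchor, so Ines controls Anchor.
Anchor and Quillon and Ines together hold 10% + 75% + 10% = 95% of Marlow, so Ines controls Marlow.

Yes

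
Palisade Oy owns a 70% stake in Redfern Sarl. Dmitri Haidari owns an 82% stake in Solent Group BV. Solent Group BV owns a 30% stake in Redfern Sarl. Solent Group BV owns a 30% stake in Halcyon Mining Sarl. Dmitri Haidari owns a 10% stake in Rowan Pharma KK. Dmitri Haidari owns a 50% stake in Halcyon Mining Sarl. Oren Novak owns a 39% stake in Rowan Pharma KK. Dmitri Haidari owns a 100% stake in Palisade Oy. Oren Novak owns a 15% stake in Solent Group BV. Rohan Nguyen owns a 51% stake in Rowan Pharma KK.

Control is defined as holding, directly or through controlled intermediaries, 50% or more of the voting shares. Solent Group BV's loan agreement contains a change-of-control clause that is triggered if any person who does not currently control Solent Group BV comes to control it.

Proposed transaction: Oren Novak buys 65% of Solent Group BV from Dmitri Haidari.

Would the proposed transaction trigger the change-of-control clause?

Yes

The purchase adds only to Oren's holdings (Dmitri's stake shrinks), so Oren is the only person who could newly come to control Solent.
Oren's largest direct stake is 39% in Rowan, which does not meet the threshold, so Oren controls no company.
In Solent, Oren's side holds only 15%, not ≥ 50%.
So before the transaction, Oren does not control Solent.
After the purchase, Oren's direct stake in Solent rises to 15% + 65% = 80%, and Dmitri's stake falls to 17%.
Oren holds 80% of Solent, so Oren controls Solent.
Oren did not control Solent before and does after, so the clause is triggered.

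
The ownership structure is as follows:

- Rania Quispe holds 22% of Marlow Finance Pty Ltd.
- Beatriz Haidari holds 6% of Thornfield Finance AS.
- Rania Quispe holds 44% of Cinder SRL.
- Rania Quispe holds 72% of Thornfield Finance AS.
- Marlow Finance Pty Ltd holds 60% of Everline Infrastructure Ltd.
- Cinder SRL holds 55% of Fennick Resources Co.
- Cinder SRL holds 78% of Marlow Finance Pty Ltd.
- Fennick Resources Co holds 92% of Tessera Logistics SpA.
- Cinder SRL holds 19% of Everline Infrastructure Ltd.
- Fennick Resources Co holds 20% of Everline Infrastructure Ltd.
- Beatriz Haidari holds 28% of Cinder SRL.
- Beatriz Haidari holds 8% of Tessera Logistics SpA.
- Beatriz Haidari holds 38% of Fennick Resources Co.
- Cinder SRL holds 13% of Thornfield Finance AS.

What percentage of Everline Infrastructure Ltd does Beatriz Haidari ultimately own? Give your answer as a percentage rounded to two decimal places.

29.10%

Beatriz reaches Everline along 4 paths.
Via Cinder → Marlow: 28% × 78% × 60% = 13.104%.
Via Cinder: 28% × 19% = 5.32%.
Via Cinder → Fennick: 28% × 55% × 20% = 3.08%.
Via Fennick: 38% × 20% = 7.6%.
Total: 13.104% + 5.32% + 3.08% + 7.6% = 29.104%.
Rounded: 29.10%.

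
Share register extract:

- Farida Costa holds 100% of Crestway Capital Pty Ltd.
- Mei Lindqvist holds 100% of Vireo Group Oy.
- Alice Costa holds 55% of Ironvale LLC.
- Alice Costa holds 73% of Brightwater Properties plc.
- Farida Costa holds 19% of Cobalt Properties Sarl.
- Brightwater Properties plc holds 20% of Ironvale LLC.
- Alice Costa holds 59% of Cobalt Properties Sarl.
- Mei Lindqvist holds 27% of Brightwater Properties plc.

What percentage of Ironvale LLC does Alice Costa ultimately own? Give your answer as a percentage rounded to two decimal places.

Alice reaches Ironvale along 2 paths.
Via Brightwater: 73% × 20% = 14.6%.
Direct stake: 55% = 55%.
Total: 14.6% + 55% = 69.6%.
Rounded: 69.60%.

69.60%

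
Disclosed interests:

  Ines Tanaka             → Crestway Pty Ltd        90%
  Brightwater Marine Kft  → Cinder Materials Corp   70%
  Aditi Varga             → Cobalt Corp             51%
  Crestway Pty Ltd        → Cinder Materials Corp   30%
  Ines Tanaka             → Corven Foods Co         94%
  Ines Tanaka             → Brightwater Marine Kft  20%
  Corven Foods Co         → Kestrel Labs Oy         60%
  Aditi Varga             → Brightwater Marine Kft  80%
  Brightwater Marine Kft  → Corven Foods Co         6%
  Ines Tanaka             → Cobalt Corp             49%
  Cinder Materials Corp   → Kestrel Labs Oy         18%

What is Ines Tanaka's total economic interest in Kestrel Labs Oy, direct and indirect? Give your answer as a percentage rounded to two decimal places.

64.50%

Ines reaches Kestrel along 4 paths.
Via Corven: 94% × 60% = 56.4%.
Via Brightwater → Corven: 20% × 6% × 60% = 0.72%.
Via Brightwater → Cinder: 20% × 70% × 18% = 2.52%.
Via Crestway → Cinder: 90% × 30% × 18% = 4.86%.
Total: 56.4% + 0.72% + 2.52% + 4.86% = 64.5%.
Rounded: 64.50%.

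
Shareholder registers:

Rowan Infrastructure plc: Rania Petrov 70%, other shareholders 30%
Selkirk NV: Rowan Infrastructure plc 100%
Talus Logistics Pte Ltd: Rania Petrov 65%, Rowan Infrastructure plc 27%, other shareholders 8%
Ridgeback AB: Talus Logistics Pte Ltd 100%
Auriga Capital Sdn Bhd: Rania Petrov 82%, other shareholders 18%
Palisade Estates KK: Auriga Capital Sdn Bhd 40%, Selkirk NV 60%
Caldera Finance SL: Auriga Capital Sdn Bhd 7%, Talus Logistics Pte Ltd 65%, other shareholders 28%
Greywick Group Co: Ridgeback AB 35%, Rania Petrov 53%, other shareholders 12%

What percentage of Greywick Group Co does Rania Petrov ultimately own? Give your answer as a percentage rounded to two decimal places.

Rania reaches Greywick along 3 paths.
Via Talus → Ridgeback: 65% × 100% × 35% = 22.75%.
Via Rowan → Talus → Ridgeback: 70% × 27% × 100% × 35% = 6.615%.
Direct stake: 53% = 53%.
Total: 22.75% + 6.615% + 53% = 82.365%.
Rounded: 82.37%.

82.37%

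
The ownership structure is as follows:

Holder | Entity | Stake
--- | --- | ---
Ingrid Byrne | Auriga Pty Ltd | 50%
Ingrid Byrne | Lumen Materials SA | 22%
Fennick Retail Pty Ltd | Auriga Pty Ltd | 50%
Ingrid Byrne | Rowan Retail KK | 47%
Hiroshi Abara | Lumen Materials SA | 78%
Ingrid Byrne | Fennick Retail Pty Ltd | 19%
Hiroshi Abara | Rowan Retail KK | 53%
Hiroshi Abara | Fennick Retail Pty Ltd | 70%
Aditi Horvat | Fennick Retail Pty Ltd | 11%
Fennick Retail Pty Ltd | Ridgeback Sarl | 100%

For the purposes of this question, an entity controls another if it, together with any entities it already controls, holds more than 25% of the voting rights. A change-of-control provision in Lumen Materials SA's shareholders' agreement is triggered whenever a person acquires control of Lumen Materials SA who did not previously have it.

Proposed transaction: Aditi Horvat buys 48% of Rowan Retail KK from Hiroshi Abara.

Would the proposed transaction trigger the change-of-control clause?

No

The purchase adds only to Aditi's holdings (Hiroshi's stake shrinks), so Aditi is the only person who could newly come to control Lumen.
Aditi's largest direct stake is 11% in Fennick, which does not meet the threshold, so Aditi controls no company.
Neither Aditi nor any entity Aditi controls holds any voting interest in Lumen.
So before the transaction, Aditi does not control Lumen.
After the purchase, Aditi holds 48% of Rowan directly, and Hiroshi's stake falls to 5%.
Aditi holds 48% of Rowan, so Aditi controls Rowan.
After the transaction, neither Aditi nor any entity Aditi controls holds a voting interest in Lumen, so Aditi still does not control it.
No new person acquires control, so the clause is not triggered.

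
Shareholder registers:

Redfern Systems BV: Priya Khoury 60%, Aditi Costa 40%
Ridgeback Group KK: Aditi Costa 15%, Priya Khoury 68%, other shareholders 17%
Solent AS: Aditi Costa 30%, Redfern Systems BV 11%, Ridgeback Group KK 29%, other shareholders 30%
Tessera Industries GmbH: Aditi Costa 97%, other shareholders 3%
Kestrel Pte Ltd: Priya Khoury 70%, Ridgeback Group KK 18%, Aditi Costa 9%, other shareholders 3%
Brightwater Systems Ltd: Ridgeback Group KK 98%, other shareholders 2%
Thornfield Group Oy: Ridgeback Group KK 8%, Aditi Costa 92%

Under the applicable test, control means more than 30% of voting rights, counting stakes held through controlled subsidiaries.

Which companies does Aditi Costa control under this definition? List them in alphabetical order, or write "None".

Aditi holds 40% of Redfern, so Aditi controls Redfern.
Aditi and Redfern together hold 30% + 11% = 41% of Solent, so Aditi controls Solent.
Aditi holds 97% of Tessera, so Aditi controls Tessera.
Aditi holds 92% of Thornfield, so Aditi controls Thornfield.
No other company's threshold is met.

Redfern Systems BV, Solent AS, Tessera Industries GmbH, Thornfield Group Oy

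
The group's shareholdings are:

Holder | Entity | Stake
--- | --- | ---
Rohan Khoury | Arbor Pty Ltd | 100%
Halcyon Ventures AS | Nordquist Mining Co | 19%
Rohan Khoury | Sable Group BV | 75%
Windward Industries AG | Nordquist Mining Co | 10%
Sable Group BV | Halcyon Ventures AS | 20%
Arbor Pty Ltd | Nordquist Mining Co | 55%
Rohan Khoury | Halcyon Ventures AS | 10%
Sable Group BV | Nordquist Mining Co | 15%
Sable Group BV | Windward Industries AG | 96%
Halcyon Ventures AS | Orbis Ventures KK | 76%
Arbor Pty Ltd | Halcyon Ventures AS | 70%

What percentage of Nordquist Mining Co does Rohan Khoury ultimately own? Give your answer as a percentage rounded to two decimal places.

91.50%

Rohan reaches Nordquist along 6 paths.
Via Sable: 75% × 15% = 11.25%.
Via Arbor: 100% × 55% = 55%.
Via Arbor → Halcyon: 100% × 70% × 19% = 13.3%.
Via Halcyon: 10% × 19% = 1.9%.
Via Sable → Halcyon: 75% × 20% × 19% = 2.85%.
Via Sable → Windward: 75% × 96% × 10% = 7.2%.
Total: 11.25% + 55% + 13.3% + 1.9% + 2.85% + 7.2% = 91.5%.
Rounded: 91.50%.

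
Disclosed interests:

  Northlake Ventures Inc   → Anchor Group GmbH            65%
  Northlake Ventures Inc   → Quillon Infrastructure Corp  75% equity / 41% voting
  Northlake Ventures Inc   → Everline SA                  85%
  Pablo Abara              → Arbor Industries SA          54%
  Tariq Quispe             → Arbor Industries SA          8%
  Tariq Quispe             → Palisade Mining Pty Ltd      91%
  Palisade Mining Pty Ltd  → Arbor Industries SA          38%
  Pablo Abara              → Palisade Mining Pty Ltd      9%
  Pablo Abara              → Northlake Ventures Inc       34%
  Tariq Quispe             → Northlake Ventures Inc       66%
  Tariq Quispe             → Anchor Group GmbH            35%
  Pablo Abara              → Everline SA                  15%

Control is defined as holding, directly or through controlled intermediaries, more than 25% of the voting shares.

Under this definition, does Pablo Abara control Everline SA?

Yes

Pablo holds 34% of Northlake, so Pablo controls Northlake.
Northlake and Pablo together hold 85% + 15% = 100% of Everline, so Pablo controls Everline.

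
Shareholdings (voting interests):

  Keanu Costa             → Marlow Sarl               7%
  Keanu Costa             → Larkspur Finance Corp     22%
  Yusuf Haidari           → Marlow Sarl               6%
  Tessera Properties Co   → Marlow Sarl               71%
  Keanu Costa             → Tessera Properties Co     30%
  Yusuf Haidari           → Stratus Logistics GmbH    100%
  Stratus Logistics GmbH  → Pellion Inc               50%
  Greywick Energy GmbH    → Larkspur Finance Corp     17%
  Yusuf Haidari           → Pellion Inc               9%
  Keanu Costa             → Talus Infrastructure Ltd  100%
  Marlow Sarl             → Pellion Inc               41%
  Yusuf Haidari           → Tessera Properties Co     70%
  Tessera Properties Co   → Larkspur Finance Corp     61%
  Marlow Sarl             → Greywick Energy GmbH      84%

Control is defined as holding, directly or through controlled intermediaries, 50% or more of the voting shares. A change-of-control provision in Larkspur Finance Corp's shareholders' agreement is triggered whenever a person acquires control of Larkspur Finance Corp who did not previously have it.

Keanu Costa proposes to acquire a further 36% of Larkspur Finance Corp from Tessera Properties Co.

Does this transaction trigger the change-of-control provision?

Yes

The purchase adds only to Keanu's holdings (Tessera's stake shrinks), so Keanu is the only person who could newly come to control Larkspur.
Keanu holds 100% of Talus, so Keanu controls Talus.
In Larkspur, Keanu's side holds only 22%, not ≥ 50%.
So before the transaction, Keanu does not control Larkspur.
After the purchase, Keanu's direct stake in Larkspur rises to 22% + 36% = 58%, and Tessera's stake falls to 25%.
Keanu holds 58% of Larkspur, so Keanu controls Larkspur.
Keanu did not control Larkspur before and does after, so the clause is triggered.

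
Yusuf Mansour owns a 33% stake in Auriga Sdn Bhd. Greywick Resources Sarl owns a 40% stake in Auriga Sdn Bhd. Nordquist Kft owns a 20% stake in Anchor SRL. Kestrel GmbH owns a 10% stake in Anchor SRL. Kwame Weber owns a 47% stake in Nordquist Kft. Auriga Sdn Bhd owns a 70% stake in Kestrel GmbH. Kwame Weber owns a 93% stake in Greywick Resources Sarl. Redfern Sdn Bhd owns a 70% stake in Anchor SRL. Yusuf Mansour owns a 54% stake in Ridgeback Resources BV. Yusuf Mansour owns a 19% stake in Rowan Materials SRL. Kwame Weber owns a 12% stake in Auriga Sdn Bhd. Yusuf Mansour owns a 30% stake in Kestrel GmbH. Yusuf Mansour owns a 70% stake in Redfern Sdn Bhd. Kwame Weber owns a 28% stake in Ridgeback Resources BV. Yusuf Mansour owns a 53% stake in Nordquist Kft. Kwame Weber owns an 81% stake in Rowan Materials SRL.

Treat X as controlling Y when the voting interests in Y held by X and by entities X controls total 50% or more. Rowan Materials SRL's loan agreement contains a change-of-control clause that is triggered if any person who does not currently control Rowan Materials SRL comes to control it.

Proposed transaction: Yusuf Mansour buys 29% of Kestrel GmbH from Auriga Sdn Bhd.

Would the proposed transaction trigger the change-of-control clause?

No

The purchase adds only to Yusuf's holdings (Auriga's stake shrinks), so Yusuf is the only person who could newly come to control Rowan.
Yusuf holds 53% of Nordquist, so Yusuf controls Nordquist.
Yusuf holds 70% of Redfern, so Yusuf controls Redfern.
Yusuf holds 54% of Ridgeback, so Yusuf controls Ridgeback.
Redfern and Nordquist together hold 70% + 20% = 90% of Anchor, so Yusuf controls Anchor.
In Rowan, Yusuf's side holds only 19%, not ≥ 50%.
So before the transaction, Yusuf does not control Rowan.
After the purchase, Yusuf's direct stake in Kestrel rises to 30% + 29% = 59%, and Auriga's stake falls to 41%.
Yusuf holds 59% of Kestrel, so Yusuf controls Kestrel.
Redfern and Nordquist and Kestrel together hold 70% + 20% + 10% = 100% of Anchor, so Yusuf controls Anchor.
After the transaction, Yusuf's side holds 19% of Rowan, not ≥ 50%, so Yusuf still does not control Rowan.
No new person acquires control, so the clause is not triggered.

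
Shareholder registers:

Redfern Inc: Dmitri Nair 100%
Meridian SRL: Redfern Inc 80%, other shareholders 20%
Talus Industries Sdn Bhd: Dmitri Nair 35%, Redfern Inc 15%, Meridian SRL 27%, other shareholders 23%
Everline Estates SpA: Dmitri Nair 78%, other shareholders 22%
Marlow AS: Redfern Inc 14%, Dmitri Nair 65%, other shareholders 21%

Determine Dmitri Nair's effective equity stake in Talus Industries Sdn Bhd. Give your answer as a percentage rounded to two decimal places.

71.60%

Dmitri reaches Talus along 3 paths.
Direct stake: 35% = 35%.
Via Redfern: 100% × 15% = 15%.
Via Redfern → Meridian: 100% × 80% × 27% = 21.6%.
Total: 35% + 15% + 21.6% = 71.6%.
Rounded: 71.60%.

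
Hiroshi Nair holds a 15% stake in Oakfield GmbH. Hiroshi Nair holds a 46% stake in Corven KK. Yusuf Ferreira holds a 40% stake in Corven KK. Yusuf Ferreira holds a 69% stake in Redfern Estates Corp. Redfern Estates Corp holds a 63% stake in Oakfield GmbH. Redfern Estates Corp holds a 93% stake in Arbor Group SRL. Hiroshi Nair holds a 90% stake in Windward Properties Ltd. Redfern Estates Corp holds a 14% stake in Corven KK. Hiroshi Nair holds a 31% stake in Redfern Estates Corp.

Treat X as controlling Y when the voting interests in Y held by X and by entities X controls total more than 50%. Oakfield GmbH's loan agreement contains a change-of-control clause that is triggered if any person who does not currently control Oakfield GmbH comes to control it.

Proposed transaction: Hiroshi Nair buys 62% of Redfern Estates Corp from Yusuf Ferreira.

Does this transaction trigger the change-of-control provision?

Yes

The purchase adds only to Hiroshi's holdings (Yusuf's stake shrinks), so Hiroshi is the only person who could newly come to control Oakfield.
Hiroshi holds 90% of Windward, so Hiroshi controls Windward.
In Oakfield, Hiroshi's side holds only 15%, not > 50%.
So before the transaction, Hiroshi does not control Oakfield.
After the purchase, Hiroshi's direct stake in Redfern rises to 31% + 62% = 93%, and Yusuf's stake falls to 7%.
Hiroshi holds 93% of Redfern, so Hiroshi controls Redfern.
Hiroshi and Redfern together hold 15% + 63% = 78% of Oakfield, so Hiroshi controls Oakfield.
Hiroshi did not control Oakfield before and does after, so the clause is triggered.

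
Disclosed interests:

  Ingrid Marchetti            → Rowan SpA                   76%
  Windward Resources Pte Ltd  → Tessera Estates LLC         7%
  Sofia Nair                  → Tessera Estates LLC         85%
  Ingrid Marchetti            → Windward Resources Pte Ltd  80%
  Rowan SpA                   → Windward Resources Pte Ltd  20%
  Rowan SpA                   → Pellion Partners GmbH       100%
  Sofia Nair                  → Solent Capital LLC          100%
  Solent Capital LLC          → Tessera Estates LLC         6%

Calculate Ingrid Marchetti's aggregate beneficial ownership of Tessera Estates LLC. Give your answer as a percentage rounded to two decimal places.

Ingrid reaches Tessera along 2 paths.
Via Rowan → Windward: 76% × 20% × 7% = 1.064%.
Via Windward: 80% × 7% = 5.6%.
Total: 1.064% + 5.6% = 6.664%.
Rounded: 6.66%.

6.66%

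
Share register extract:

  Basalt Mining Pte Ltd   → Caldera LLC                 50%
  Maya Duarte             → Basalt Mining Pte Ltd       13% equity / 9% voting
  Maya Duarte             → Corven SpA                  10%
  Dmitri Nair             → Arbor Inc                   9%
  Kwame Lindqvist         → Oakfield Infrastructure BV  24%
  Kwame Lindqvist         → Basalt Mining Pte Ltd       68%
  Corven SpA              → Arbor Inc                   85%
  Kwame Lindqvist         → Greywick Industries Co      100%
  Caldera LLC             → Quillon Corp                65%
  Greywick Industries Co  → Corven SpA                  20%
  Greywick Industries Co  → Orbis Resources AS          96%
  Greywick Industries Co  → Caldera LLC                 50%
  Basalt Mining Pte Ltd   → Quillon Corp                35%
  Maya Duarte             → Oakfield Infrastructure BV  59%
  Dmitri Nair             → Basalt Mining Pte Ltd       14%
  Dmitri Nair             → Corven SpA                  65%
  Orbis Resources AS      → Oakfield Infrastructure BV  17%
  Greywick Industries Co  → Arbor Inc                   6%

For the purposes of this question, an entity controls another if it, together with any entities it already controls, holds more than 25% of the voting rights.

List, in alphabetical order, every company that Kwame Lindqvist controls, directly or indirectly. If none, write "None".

Basalt Mining Pte Ltd, Caldera LLC, Greywick Industries Co, Oakfield Infrastructure BV, Orbis Resources AS, Quillon Corp

Kwame holds 100% of Greywick, so Kwame controls Greywick.
Kwame holds 68% of Basalt, so Kwame controls Basalt.
Greywick and Basalt together hold 50% + 50% = 100% of Caldera, so Kwame controls Caldera.
Greywick holds 96% of Orbis, so Kwame controls Orbis.
Orbis and Kwame together hold 17% + 24% = 41% of Oakfield, so Kwame controls Oakfield.
Basalt and Caldera together hold 35% + 65% = 100% of Quillon, so Kwame controls Quillon.
No other company's threshold is met.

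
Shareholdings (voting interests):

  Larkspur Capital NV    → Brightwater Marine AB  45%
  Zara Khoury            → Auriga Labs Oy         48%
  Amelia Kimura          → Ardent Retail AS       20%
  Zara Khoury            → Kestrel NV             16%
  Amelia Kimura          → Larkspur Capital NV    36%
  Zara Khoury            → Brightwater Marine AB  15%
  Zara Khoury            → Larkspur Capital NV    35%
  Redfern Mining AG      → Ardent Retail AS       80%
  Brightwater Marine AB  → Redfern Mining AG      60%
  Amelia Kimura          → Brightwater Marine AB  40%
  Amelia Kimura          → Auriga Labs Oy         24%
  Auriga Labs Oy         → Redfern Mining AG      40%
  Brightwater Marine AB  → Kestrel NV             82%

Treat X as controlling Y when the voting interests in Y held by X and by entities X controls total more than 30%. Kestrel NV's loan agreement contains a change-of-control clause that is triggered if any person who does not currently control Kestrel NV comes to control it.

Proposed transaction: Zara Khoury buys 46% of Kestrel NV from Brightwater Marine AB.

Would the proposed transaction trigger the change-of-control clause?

No

The purchase adds only to Zara's holdings (Brightwater's stake shrinks), so Zara is the only person who could newly come to control Kestrel.
Zara holds 35% of Larkspur, so Zara controls Larkspur.
Larkspur and Zara together hold 45% + 15% = 60% of Brightwater, so Zara controls Brightwater.
Brightwater and Zara together hold 82% + 16% = 98% of Kestrel, so Zara controls Kestrel.
So Zara already controls Kestrel before the transaction.
After the purchase, Zara's direct stake in Kestrel rises to 16% + 46% = 62%, and Brightwater's stake falls to 36%.
Zara controlled Kestrel already, so this is not a new person acquiring control; every other person's position is unchanged or reduced.
No new person acquires control, so the clause is not triggered.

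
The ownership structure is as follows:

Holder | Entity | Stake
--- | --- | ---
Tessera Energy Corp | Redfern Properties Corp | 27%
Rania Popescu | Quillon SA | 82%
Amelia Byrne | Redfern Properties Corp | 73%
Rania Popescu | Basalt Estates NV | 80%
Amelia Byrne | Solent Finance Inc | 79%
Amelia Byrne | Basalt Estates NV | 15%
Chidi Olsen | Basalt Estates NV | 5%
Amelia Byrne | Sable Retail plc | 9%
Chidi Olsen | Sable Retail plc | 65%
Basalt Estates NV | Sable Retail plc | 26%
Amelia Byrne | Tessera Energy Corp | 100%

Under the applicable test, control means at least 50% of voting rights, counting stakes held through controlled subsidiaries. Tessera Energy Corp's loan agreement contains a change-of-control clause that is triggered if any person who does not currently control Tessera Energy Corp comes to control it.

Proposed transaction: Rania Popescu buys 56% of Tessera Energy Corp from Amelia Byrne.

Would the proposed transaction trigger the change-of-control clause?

Yes

The purchase adds only to Rania's holdings (Amelia's stake shrinks), so Rania is the only person who could newly come to control Tessera.
Rania holds 80% of Basalt, so Rania controls Basalt.
Rania holds 82% of Quillon, so Rania controls Quillon.
Neither Rania nor any entity Rania controls holds any voting interest in Tessera.
So before the transaction, Rania does not control Tessera.
After the purchase, Rania holds 56% of Tessera directly, and Amelia's stake falls to 44%.
Rania holds 56% of Tessera, so Rania controls Tessera.
Rania did not control Tessera before and does after, so the clause is triggered.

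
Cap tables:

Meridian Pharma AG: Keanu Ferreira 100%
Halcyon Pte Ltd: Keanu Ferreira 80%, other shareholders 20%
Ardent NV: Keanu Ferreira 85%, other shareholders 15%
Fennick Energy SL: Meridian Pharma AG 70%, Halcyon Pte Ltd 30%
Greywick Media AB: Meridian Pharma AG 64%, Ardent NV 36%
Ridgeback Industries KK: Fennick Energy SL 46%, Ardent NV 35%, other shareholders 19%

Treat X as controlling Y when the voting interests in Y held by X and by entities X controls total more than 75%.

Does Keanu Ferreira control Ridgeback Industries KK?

Keanu holds 100% of Meridian, so Keanu controls Meridian.
Keanu holds 80% of Halcyon, so Keanu controls Halcyon.
Meridian and Halcyon together hold 70% + 30% = 100% of Fennick, so Keanu controls Fennick.
Keanu holds 85% of Ardent, so Keanu controls Ardent.
Fennick and Ardent together hold 46% + 35% = 81% of Ridgeback, so Keanu controls Ridgeback.

Yes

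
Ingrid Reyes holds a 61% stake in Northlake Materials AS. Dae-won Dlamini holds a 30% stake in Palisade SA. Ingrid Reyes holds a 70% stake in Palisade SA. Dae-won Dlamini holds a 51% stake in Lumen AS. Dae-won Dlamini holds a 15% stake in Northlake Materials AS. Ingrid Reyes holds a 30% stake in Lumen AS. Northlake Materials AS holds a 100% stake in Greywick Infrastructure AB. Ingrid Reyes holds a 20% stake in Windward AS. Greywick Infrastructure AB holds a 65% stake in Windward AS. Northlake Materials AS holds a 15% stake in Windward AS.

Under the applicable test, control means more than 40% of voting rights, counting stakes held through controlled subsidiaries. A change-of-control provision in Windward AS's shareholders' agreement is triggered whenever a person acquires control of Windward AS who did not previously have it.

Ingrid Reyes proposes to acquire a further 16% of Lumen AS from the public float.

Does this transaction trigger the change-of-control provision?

No

The purchase changes only Ingrid's holdings, so Ingrid is the only person who could newly come to control Windward.
Ingrid holds 61% of Northlake, so Ingrid controls Northlake.
Northlake holds 100% of Greywick, so Ingrid controls Greywick.
Ingrid and Greywick and Northlake together hold 20% + 65% + 15% = 100% of Windward, so Ingrid controls Windward.
So Ingrid already controls Windward before the transaction.
After the purchase, Ingrid's direct stake in Lumen rises to 30% + 16% = 46%.
Ingrid controlled Windward already, so this is not a new person acquiring control; every other person's position is unchanged or reduced.
No new person acquires control, so the clause is not triggered.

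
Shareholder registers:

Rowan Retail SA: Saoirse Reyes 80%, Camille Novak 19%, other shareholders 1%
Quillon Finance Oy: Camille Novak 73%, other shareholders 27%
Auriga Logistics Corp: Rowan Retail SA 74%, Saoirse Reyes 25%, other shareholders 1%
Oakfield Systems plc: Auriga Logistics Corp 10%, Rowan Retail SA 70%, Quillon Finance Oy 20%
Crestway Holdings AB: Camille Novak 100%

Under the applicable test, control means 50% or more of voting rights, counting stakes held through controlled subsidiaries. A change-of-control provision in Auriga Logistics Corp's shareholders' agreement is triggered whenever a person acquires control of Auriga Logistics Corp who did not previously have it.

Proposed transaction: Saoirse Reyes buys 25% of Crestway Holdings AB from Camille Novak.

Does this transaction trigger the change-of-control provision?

No

The purchase adds only to Saoirse's holdings (Camille's stake shrinks), so Saoirse is the only person who could newly come to control Auriga.
Saoirse holds 80% of Rowan, so Saoirse controls Rowan.
Rowan and Saoirse together hold 74% + 25% = 99% of Auriga, so Saoirse controls Auriga.
So Saoirse already controls Auriga before the transaction.
After the purchase, Saoirse holds 25% of Crestway directly, and Camille's stake falls to 75%.
Saoirse controlled Auriga already, so this is not a new person acquiring control; every other person's position is unchanged or reduced.
No new person acquires control, so the clause is not triggered.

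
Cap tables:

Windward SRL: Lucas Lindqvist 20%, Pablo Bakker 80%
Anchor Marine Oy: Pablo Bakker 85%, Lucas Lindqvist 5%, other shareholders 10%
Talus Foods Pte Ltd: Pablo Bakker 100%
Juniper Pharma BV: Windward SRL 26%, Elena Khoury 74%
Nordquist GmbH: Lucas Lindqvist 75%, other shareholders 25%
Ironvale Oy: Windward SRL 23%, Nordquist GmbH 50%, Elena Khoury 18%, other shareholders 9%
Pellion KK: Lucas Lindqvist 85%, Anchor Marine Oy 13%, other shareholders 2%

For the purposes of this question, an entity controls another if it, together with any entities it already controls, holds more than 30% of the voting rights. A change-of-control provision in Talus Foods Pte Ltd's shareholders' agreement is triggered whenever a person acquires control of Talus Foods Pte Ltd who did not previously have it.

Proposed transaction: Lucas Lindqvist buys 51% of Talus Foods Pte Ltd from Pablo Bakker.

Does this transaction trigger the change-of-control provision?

The purchase adds only to Lucas's holdings (Pablo's stake shrinks), so Lucas is the only person who could newly come to control Talus.
Lucas holds 75% of Nordquist, so Lucas controls Nordquist.
Nordquist holds 50% of Ironvale, so Lucas controls Ironvale.
Lucas holds 85% of Pellion, so Lucas controls Pellion.
Neither Lucas nor any entity Lucas controls holds any voting interest in Talus.
So before the transaction, Lucas does not control Talus.
After the purchase, Lucas holds 51% of Talus directly, and Pablo's stake falls to 49%.
Lucas holds 51% of Talus, so Lucas controls Talus.
Lucas did not control Talus before and does after, so the clause is triggered.

Yes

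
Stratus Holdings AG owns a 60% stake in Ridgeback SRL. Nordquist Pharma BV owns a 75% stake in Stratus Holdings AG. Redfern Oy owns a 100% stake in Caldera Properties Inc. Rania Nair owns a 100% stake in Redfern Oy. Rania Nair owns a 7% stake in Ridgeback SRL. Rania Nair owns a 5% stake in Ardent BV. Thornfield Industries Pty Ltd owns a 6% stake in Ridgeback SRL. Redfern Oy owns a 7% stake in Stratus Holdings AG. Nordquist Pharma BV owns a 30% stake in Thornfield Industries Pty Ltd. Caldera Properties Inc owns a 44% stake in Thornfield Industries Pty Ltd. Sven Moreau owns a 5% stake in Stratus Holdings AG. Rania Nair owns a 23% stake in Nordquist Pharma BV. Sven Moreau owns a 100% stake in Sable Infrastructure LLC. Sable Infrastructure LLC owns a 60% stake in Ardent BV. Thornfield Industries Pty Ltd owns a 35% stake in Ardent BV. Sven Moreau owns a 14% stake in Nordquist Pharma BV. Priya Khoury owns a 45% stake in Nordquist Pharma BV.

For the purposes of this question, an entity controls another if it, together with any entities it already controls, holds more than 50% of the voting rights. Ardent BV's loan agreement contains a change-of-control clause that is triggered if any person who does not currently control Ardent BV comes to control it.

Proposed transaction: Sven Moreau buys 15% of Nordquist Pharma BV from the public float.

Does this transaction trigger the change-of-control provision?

No

The purchase changes only Sven's holdings, so Sven is the only person who could newly come to control Ardent.
Sven holds 100% of Sable, so Sven controls Sable.
Sable holds 60% of Ardent, so Sven controls Ardent.
So Sven already controls Ardent before the transaction.
After the purchase, Sven's direct stake in Nordquist rises to 14% + 15% = 29%.
Sven controlled Ardent already, so this is not a new person acquiring control; every other person's position is unchanged or reduced.
No new person acquires control, so the clause is not triggered.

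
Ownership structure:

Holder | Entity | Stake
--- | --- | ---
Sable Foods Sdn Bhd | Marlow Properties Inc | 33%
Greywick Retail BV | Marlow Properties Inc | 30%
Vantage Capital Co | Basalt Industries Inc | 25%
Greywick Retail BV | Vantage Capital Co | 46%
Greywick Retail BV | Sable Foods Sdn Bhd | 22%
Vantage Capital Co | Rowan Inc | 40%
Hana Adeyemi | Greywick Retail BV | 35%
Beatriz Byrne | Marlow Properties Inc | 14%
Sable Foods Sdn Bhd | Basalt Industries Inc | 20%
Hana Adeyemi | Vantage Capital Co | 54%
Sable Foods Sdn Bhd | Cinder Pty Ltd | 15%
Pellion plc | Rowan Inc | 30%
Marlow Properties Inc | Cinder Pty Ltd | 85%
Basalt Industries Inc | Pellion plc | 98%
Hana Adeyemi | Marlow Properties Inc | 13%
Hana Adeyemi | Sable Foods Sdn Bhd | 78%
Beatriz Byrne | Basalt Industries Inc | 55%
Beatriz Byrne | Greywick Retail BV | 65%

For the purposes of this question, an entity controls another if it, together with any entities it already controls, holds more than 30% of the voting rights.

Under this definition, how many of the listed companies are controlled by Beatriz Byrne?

Beatriz holds 65% of Greywick, so Beatriz controls Greywick.
Greywick holds 46% of Vantage, so Beatriz controls Vantage.
Beatriz and Greywick together hold 14% + 30% = 44% of Marlow, so Beatriz controls Marlow.
Vantage and Beatriz together hold 25% + 55% = 80% of Basalt, so Beatriz controls Basalt.
Basalt holds 98% of Pellion, so Beatriz controls Pellion.
Vantage and Pellion together hold 40% + 30% = 70% of Rowan, so Beatriz controls Rowan.
Marlow holds 85% of Cinder, so Beatriz controls Cinder.
No other company's threshold is met.
Beatriz controls 7 companies.

7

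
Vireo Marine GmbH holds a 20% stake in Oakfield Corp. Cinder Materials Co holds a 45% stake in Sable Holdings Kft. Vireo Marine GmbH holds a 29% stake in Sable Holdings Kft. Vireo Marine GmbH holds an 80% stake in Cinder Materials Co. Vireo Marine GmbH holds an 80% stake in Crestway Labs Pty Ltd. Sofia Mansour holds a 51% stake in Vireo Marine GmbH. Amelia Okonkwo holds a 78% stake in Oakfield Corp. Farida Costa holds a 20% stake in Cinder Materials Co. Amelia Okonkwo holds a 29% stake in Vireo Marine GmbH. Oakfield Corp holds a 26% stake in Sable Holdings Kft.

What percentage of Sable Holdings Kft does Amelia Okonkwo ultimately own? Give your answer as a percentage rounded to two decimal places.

40.64%

Amelia reaches Sable along 4 paths.
Via Vireo: 29% × 29% = 8.41%.
Via Vireo → Oakfield: 29% × 20% × 26% = 1.508%.
Via Oakfield: 78% × 26% = 20.28%.
Via Vireo → Cinder: 29% × 80% × 45% = 10.44%.
Total: 8.41% + 1.508% + 20.28% + 10.44% = 40.638%.
Rounded: 40.64%.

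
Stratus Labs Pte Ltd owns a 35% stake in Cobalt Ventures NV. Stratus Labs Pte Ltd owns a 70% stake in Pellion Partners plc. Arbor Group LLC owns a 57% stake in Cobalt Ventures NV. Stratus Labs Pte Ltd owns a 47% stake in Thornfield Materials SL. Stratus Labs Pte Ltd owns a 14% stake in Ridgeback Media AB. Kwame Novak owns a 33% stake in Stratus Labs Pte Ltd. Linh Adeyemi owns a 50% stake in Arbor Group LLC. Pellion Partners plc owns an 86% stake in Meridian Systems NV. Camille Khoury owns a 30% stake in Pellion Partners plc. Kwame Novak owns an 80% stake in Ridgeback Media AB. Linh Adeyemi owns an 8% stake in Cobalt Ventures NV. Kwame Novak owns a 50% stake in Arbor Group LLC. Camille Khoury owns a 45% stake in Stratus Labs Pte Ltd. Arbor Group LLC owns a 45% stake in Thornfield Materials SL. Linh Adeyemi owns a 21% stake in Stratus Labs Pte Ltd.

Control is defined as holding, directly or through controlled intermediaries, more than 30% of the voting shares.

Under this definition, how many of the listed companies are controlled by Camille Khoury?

5

Camille holds 45% of Stratus, so Camille controls Stratus.
Camille and Stratus together hold 30% + 70% = 100% of Pellion, so Camille controls Pellion.
Stratus holds 35% of Cobalt, so Camille controls Cobalt.
Stratus holds 47% of Thornfield, so Camille controls Thornfield.
Pellion holds 86% of Meridian, so Camille controls Meridian.
No other company's threshold is met.
Camille controls 5 companies.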